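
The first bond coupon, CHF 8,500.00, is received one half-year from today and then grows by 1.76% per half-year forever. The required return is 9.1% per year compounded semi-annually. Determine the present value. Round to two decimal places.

CHF 304,659.50

Periodic rate r = 0.091/2 per half-year.
Growing perpetuity (Gordon): PV = PMT₁ / (r − g) = 8,500 / (r − 0.0176) = CHF 304,659.50.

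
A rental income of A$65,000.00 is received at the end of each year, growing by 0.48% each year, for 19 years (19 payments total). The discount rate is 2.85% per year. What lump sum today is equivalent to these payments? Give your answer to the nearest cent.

Periodic rate r = 0.0285 per year.
Growing ordinary annuity: PV = PMT₁ × [1 − ((1+g)/(1+r))^n] / (r − g) = 65,000 × [1 − ((1+0.0048)/(1+r))^19] / (r − 0.0048) = A$981,466.28.

A$981,466.28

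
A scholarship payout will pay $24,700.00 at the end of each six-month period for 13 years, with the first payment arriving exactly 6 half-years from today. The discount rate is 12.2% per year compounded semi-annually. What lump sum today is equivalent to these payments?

$236,561.38

Ordinary annuity of 26 payments, first payment at period 6.
Periodic rate r = 0.122/2 per half-year; n is counted in half-years.
The ordinary-annuity PV formula values the stream one period before the first payment (period 5); discount that back 5 periods:
PV₀ = 24,700 × [1 − (1+r)^−26] / r × (1+r)^−5 = $236,561.38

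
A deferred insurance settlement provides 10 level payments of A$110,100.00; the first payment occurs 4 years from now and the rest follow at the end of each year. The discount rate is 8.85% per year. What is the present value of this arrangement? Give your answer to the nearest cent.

A$551,507.24

Ordinary annuity of 10 payments, first payment at period 4.
Periodic rate r = 0.0885 per year.
The ordinary-annuity PV formula values the stream one period before the first payment (period 3); discount that back 3 periods:
PV₀ = 110,100 × [1 − (1+r)^−10] / r × (1+r)^−3 = A$551,507.24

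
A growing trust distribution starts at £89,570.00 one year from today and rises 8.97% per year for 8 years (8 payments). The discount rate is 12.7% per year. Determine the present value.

£566,839.19

Periodic rate r = 0.127 per year.
Growing ordinary annuity: PV = PMT₁ × [1 − ((1+g)/(1+r))^n] / (r − g) = 89,570 × [1 − ((1+0.0897)/(1+r))^8] / (r − 0.0897) = £566,839.19.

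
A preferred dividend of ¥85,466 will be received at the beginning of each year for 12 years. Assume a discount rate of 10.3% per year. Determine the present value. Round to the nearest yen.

This is an annuity due: 12 payments of ¥85,466 at the beginning of each year.
Periodic rate r = 0.103 per year.
PV = PMT × [(1 − (1+r)^−n)/r] × (1+r) = 85,466 × [1 − (1+r)^−12] / r × (1+r) = ¥632,988

¥632,988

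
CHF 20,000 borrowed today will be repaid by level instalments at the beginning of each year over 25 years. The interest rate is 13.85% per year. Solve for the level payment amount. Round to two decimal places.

CHF 2,531.91

Level annuity due; solve PV = PMT × [(1 − (1+r)^−n)/r] × (1+r) for PMT.
Periodic rate r = 0.1385 per year.
With n = 25: PMT = 20,000 / ([(1 − (1+r)^−n)/r] × (1+r)) = CHF 2,531.91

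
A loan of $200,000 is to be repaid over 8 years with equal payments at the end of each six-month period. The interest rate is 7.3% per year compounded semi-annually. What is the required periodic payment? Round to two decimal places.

Level ordinary annuity; solve PV = PMT × [(1 − (1+r)^−n)/r] for PMT.
Periodic rate r = 0.073/2 per half-year; n is counted in half-years.
With n = 16: PMT = 200,000 / ([(1 − (1+r)^−n)/r]) = $16,723.80

$16,723.80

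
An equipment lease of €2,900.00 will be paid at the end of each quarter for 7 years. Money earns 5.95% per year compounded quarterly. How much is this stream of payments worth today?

€66,017.44

This is an ordinary annuity: 28 payments of €2,900.00 at the end of each quarter.
Periodic rate r = 0.0595/4 per quarter; n is counted in quarters.
PV = PMT × [(1 − (1+r)^−n)/r] = 2,900 × [1 − (1+r)^−28] / r = €66,017.44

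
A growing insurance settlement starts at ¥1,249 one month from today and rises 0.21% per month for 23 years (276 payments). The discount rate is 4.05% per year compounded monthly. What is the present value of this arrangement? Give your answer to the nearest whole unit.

Periodic rate r = 0.0405/12 per month; n is counted in months.
Growing ordinary annuity: PV = PMT₁ × [1 − ((1+g)/(1+r))^n] / (r − g) = 1,249 × [1 − ((1+0.0021)/(1+r))^276] / (r − 0.0021) = ¥289,938.

¥289,938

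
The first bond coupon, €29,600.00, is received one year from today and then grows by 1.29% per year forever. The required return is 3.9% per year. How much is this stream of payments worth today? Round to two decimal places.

Periodic rate r = 0.039 per year.
Growing perpetuity (Gordon): PV = PMT₁ / (r − g) = 29,600 / (r − 0.0129) = €1,134,099.62.

€1,134,099.62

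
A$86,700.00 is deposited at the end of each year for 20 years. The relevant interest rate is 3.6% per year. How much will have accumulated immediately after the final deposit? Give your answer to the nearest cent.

This is an ordinary annuity: 20 deposits of A$86,700.00 at the end of each year.
Periodic rate r = 0.036 per year.
FV = PMT × [((1+r)^n − 1)/r] = 86,700 × [(1+r)^20 − 1] / r = A$2,477,196.90

A$2,477,196.90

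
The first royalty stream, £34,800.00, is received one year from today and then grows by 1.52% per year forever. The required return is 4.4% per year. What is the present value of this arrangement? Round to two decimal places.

£1,208,333.33

Periodic rate r = 0.044 per year.
Growing perpetuity (Gordon): PV = PMT₁ / (r − g) = 34,800 / (r − 0.0152) = £1,208,333.33.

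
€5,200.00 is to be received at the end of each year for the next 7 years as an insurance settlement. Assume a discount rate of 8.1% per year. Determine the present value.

This is an ordinary annuity: 7 payments of €5,200.00 at the end of each year.
Periodic rate r = 0.081 per year.
PV = PMT × [(1 − (1+r)^−n)/r] = 5,200 × [1 − (1+r)^−7] / r = €26,980.78

€26,980.78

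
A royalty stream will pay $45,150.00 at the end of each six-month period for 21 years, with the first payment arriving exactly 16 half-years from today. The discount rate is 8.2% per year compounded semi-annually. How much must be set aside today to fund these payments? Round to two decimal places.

Ordinary annuity of 42 payments, first payment at period 16.
Periodic rate r = 0.082/2 per half-year; n is counted in half-years.
The ordinary-annuity PV formula values the stream one period before the first payment (period 15); discount that back 15 periods:
PV₀ = 45,150 × [1 − (1+r)^−42] / r × (1+r)^−15 = $491,240.08

$491,240.08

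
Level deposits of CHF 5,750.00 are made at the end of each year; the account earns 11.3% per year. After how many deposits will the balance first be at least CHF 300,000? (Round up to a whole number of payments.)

19 payments

Periodic rate r = 0.113 per year.
Ordinary annuity FV: 300,000 = 5,750 × [((1+r)^n − 1)/r].
(1+r)^n = 1 + 300,000 × r / 5,750, so n = ln(1 + 300,000·r/5,750) / ln(1+r) = 18.04.
Round up to a whole number of payments: n = 19.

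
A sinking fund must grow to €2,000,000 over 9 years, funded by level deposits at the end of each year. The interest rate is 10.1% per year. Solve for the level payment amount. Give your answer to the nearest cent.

€146,662.67

Level ordinary annuity; solve FV = PMT × [((1+r)^n − 1)/r] for PMT.
Periodic rate r = 0.101 per year.
With n = 9: PMT = 2,000,000 / ([((1+r)^n − 1)/r]) = €146,662.67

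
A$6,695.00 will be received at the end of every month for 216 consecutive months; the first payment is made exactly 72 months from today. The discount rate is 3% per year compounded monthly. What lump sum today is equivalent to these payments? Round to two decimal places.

Ordinary annuity of 216 payments, first payment at period 72.
Periodic rate r = 0.03/12 per month; n is counted in months.
The ordinary-annuity PV formula values the stream one period before the first payment (period 71); discount that back 71 periods:
PV₀ = 6,695 × [1 − (1+r)^−216] / r × (1+r)^−71 = A$934,993.51

A$934,993.51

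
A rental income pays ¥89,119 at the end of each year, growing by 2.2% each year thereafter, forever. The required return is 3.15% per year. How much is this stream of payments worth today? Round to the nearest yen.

¥9,380,947

Periodic rate r = 0.0315 per year.
Growing perpetuity (Gordon): PV = PMT₁ / (r − g) = 89,119 / (r − 0.022) = ¥9,380,947.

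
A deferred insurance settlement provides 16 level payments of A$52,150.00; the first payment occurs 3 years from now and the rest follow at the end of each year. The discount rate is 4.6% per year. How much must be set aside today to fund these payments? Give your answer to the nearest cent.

Ordinary annuity of 16 payments, first payment at period 3.
Periodic rate r = 0.046 per year.
The ordinary-annuity PV formula values the stream one period before the first payment (period 2); discount that back 2 periods:
PV₀ = 52,150 × [1 − (1+r)^−16] / r × (1+r)^−2 = A$531,599.51

A$531,599.51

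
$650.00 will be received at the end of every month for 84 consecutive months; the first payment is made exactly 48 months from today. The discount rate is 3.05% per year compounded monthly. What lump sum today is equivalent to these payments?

Ordinary annuity of 84 payments, first payment at period 48.
Periodic rate r = 0.0305/12 per month; n is counted in months.
The ordinary-annuity PV formula values the stream one period before the first payment (period 47); discount that back 47 periods:
PV₀ = 650 × [1 − (1+r)^−84] / r × (1+r)^−47 = $43,586.03

$43,586.03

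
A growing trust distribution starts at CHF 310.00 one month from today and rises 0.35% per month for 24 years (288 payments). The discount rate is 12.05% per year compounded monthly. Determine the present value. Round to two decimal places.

Periodic rate r = 0.1205/12 per month; n is counted in months.
Growing ordinary annuity: PV = PMT₁ × [1 − ((1+g)/(1+r))^n] / (r − g) = 310 × [1 − ((1+0.0035)/(1+r))^288] / (r − 0.0035) = CHF 40,094.59.

CHF 40,094.59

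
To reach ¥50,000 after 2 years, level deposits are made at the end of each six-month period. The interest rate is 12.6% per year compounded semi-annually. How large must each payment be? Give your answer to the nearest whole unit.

¥11,379

Level ordinary annuity; solve FV = PMT × [((1+r)^n − 1)/r] for PMT.
Periodic rate r = 0.126/2 per half-year; n is counted in half-years.
With n = 4: PMT = 50,000 / ([((1+r)^n − 1)/r]) = ¥11,379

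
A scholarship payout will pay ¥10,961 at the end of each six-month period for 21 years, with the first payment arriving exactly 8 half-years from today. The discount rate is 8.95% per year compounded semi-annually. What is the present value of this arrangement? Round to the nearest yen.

Ordinary annuity of 42 payments, first payment at period 8.
Periodic rate r = 0.0895/2 per half-year; n is counted in half-years.
The ordinary-annuity PV formula values the stream one period before the first payment (period 7); discount that back 7 periods:
PV₀ = 10,961 × [1 − (1+r)^−42] / r × (1+r)^−7 = ¥151,618

¥151,618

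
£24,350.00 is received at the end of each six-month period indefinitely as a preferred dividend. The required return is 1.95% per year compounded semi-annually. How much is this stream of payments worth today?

£2,497,435.90

Periodic rate r = 0.0195/2 per half-year.
Level perpetuity: PV = PMT / r = 24,350 / (0.0195/2) = £2,497,435.90.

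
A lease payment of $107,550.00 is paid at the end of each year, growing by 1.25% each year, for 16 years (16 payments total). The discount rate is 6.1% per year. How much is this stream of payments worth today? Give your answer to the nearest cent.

Periodic rate r = 0.061 per year.
Growing ordinary annuity: PV = PMT₁ × [1 − ((1+g)/(1+r))^n] / (r − g) = 107,550 × [1 − ((1+0.0125)/(1+r))^16] / (r − 0.0125) = $1,168,604.14.

$1,168,604.14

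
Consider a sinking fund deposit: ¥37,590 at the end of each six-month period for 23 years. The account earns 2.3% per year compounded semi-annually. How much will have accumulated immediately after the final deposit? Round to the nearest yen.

¥2,262,325

This is an ordinary annuity: 46 deposits of ¥37,590 at the end of each six-month period.
Periodic rate r = 0.023/2 per half-year; n is counted in half-years.
FV = PMT × [((1+r)^n − 1)/r] = 37,590 × [(1+r)^46 − 1] / r = ¥2,262,325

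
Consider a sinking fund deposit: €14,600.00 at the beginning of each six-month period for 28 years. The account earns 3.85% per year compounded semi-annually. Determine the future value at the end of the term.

€1,475,615.20

This is an annuity due: 56 deposits of €14,600.00 at the beginning of each six-month period.
Periodic rate r = 0.0385/2 per half-year; n is counted in half-years.
FV = PMT × [((1+r)^n − 1)/r] × (1+r) = 14,600 × [(1+r)^56 − 1] / r × (1+r) = €1,475,615.20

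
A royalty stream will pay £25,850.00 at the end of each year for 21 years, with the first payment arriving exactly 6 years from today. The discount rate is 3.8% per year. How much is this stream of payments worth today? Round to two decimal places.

£306,578.03

Ordinary annuity of 21 payments, first payment at period 6.
Periodic rate r = 0.038 per year.
The ordinary-annuity PV formula values the stream one period before the first payment (period 5); discount that back 5 periods:
PV₀ = 25,850 × [1 − (1+r)^−21] / r × (1+r)^−5 = £306,578.03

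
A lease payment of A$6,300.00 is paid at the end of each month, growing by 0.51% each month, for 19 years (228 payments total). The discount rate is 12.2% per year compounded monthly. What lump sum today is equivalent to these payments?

Periodic rate r = 0.122/12 per month; n is counted in months.
Growing ordinary annuity: PV = PMT₁ × [1 − ((1+g)/(1+r))^n] / (r − g) = 6,300 × [1 − ((1+0.0051)/(1+r))^228] / (r − 0.0051) = A$848,308.53.

A$848,308.53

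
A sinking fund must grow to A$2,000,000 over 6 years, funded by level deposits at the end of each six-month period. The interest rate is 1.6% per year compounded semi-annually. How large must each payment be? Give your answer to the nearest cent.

Level ordinary annuity; solve FV = PMT × [((1+r)^n − 1)/r] for PMT.
Periodic rate r = 0.016/2 per half-year; n is counted in half-years.
With n = 12: PMT = 2,000,000 / ([((1+r)^n − 1)/r]) = A$159,459.92

A$159,459.92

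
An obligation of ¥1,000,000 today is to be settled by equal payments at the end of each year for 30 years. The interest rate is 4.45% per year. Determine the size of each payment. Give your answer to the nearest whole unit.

¥61,031

Level ordinary annuity; solve PV = PMT × [(1 − (1+r)^−n)/r] for PMT.
Periodic rate r = 0.0445 per year.
With n = 30: PMT = 1,000,000 / ([(1 − (1+r)^−n)/r]) = ¥61,031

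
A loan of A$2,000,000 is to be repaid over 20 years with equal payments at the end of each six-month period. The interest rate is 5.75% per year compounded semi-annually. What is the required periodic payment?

Level ordinary annuity; solve PV = PMT × [(1 − (1+r)^−n)/r] for PMT.
Periodic rate r = 0.0575/2 per half-year; n is counted in half-years.
With n = 40: PMT = 2,000,000 / ([(1 − (1+r)^−n)/r]) = A$84,785.11

A$84,785.11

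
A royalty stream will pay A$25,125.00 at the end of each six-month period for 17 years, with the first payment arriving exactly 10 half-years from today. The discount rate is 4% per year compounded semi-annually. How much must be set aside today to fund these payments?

A$515,045.56

Ordinary annuity of 34 payments, first payment at period 10.
Periodic rate r = 0.04/2 per half-year; n is counted in half-years.
The ordinary-annuity PV formula values the stream one period before the first payment (period 9); discount that back 9 periods:
PV₀ = 25,125 × [1 − (1+r)^−34] / r × (1+r)^−9 = A$515,045.56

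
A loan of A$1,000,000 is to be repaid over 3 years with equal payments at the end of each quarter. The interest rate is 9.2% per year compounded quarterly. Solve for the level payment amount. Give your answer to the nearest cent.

Level ordinary annuity; solve PV = PMT × [(1 − (1+r)^−n)/r] for PMT.
Periodic rate r = 0.092/4 per quarter; n is counted in quarters.
With n = 12: PMT = 1,000,000 / ([(1 − (1+r)^−n)/r]) = A$96,310.39

A$96,310.39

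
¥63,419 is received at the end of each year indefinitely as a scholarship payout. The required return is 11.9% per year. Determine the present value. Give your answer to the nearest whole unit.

Periodic rate r = 0.119 per year.
Level perpetuity: PV = PMT / r = 63,419 / (0.119) = ¥532,933.

¥532,933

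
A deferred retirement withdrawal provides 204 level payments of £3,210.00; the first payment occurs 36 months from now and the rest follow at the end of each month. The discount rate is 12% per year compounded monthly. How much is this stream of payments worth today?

Ordinary annuity of 204 payments, first payment at period 36.
Periodic rate r = 0.12/12 per month; n is counted in months.
The ordinary-annuity PV formula values the stream one period before the first payment (period 35); discount that back 35 periods:
PV₀ = 3,210 × [1 − (1+r)^−204] / r × (1+r)^−35 = £196,834.09

£196,834.09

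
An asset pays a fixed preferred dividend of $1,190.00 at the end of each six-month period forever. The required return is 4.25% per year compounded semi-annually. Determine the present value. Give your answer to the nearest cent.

Periodic rate r = 0.0425/2 per half-year.
Level perpetuity: PV = PMT / r = 1,190 / (0.0425/2) = $56,000.00.

$56,000.00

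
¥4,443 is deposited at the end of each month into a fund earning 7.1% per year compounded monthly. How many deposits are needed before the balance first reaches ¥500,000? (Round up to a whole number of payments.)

87 payments

Periodic rate r = 0.071/12 per month; n is counted in months.
Ordinary annuity FV: 500,000 = 4,443 × [((1+r)^n − 1)/r].
(1+r)^n = 1 + 500,000 × r / 4,443, so n = ln(1 + 500,000·r/4,443) / ln(1+r) = 86.51.
Round up to a whole number of payments: n = 87.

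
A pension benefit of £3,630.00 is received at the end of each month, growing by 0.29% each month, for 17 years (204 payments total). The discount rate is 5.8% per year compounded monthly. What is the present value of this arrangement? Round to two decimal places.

Periodic rate r = 0.058/12 per month; n is counted in months.
Growing ordinary annuity: PV = PMT₁ × [1 − ((1+g)/(1+r))^n] / (r − g) = 3,630 × [1 − ((1+0.0029)/(1+r))^204] / (r − 0.0029) = £610,010.69.

£610,010.69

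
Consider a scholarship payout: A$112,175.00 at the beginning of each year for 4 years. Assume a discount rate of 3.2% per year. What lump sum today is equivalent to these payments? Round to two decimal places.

A$428,258.30

This is an annuity due: 4 payments of A$112,175.00 at the beginning of each year.
Periodic rate r = 0.032 per year.
PV = PMT × [(1 − (1+r)^−n)/r] × (1+r) = 112,175 × [1 − (1+r)^−4] / r × (1+r) = A$428,258.30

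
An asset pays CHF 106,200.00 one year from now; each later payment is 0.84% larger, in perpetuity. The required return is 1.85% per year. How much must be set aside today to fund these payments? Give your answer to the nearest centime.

CHF 10,514,851.49

Periodic rate r = 0.0185 per year.
Growing perpetuity (Gordon): PV = PMT₁ / (r − g) = 106,200 / (r − 0.0084) = CHF 10,514,851.49.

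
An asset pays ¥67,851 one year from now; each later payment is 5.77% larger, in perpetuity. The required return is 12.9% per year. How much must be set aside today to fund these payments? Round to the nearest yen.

¥951,627

Periodic rate r = 0.129 per year.
Growing perpetuity (Gordon): PV = PMT₁ / (r − g) = 67,851 / (r − 0.0577) = ¥951,627.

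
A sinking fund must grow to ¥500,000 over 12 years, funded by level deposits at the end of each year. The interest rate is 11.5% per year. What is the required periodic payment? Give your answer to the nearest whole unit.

¥21,357

Level ordinary annuity; solve FV = PMT × [((1+r)^n − 1)/r] for PMT.
Periodic rate r = 0.115 per year.
With n = 12: PMT = 500,000 / ([((1+r)^n − 1)/r]) = ¥21,357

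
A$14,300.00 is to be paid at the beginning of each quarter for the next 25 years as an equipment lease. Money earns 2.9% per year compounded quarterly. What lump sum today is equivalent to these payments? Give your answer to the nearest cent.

This is an annuity due: 100 payments of A$14,300.00 at the beginning of each quarter.
Periodic rate r = 0.029/4 per quarter; n is counted in quarters.
PV = PMT × [(1 − (1+r)^−n)/r] × (1+r) = 14,300 × [1 − (1+r)^−100] / r × (1+r) = A$1,021,979.53

A$1,021,979.53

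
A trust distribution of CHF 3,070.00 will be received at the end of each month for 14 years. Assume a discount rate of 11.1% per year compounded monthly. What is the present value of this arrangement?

CHF 261,226.74

This is an ordinary annuity: 168 payments of CHF 3,070.00 at the end of each month.
Periodic rate r = 0.111/12 per month; n is counted in months.
PV = PMT × [(1 − (1+r)^−n)/r] = 3,070 × [1 − (1+r)^−168] / r = CHF 261,226.74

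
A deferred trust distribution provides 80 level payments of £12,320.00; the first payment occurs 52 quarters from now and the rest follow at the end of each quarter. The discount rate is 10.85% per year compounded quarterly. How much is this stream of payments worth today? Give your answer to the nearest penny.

£102,365.66

Ordinary annuity of 80 payments, first payment at period 52.
Periodic rate r = 0.1085/4 per quarter; n is counted in quarters.
The ordinary-annuity PV formula values the stream one period before the first payment (period 51); discount that back 51 periods:
PV₀ = 12,320 × [1 − (1+r)^−80] / r × (1+r)^−51 = £102,365.66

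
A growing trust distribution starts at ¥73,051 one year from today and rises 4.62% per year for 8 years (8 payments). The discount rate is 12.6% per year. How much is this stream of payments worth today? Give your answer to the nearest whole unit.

Periodic rate r = 0.126 per year.
Growing ordinary annuity: PV = PMT₁ × [1 − ((1+g)/(1+r))^n] / (r − g) = 73,051 × [1 − ((1+0.0462)/(1+r))^8] / (r − 0.0462) = ¥406,993.

¥406,993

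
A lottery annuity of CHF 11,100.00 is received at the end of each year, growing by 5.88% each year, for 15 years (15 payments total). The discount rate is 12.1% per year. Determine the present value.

CHF 102,658.65

Periodic rate r = 0.121 per year.
Growing ordinary annuity: PV = PMT₁ × [1 − ((1+g)/(1+r))^n] / (r − g) = 11,100 × [1 − ((1+0.0588)/(1+r))^15] / (r − 0.0588) = CHF 102,658.65.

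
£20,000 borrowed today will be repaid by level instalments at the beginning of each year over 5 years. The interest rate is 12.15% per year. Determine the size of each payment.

Level annuity due; solve PV = PMT × [(1 − (1+r)^−n)/r] × (1+r) for PMT.
Periodic rate r = 0.1215 per year.
With n = 5: PMT = 20,000 / ([(1 − (1+r)^−n)/r] × (1+r)) = £4,965.52

£4,965.52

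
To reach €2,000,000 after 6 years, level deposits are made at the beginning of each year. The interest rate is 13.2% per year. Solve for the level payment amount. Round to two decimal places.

€211,215.54

Level annuity due; solve FV = PMT × [((1+r)^n − 1)/r] × (1+r) for PMT.
Periodic rate r = 0.132 per year.
With n = 6: PMT = 2,000,000 / ([((1+r)^n − 1)/r] × (1+r)) = €211,215.54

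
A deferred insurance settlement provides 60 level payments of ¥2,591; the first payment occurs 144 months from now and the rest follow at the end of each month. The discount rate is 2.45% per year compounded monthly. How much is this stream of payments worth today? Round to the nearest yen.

Ordinary annuity of 60 payments, first payment at period 144.
Periodic rate r = 0.0245/12 per month; n is counted in months.
The ordinary-annuity PV formula values the stream one period before the first payment (period 143); discount that back 143 periods:
PV₀ = 2,591 × [1 − (1+r)^−60] / r × (1+r)^−143 = ¥109,196

¥109,196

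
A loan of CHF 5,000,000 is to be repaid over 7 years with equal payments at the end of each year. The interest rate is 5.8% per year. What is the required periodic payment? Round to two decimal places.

CHF 889,318.37

Level ordinary annuity; solve PV = PMT × [(1 − (1+r)^−n)/r] for PMT.
Periodic rate r = 0.058 per year.
With n = 7: PMT = 5,000,000 / ([(1 − (1+r)^−n)/r]) = CHF 889,318.37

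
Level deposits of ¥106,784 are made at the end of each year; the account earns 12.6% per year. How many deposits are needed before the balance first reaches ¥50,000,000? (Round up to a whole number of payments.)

Periodic rate r = 0.126 per year.
Ordinary annuity FV: 50,000,000 = 106,784 × [((1+r)^n − 1)/r].
(1+r)^n = 1 + 50,000,000 × r / 106,784, so n = ln(1 + 50,000,000·r/106,784) / ln(1+r) = 34.50.
Round up to a whole number of payments: n = 35.

35 payments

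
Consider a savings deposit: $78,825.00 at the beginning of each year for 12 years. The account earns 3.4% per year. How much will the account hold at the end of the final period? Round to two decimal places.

$1,183,361.80

This is an annuity due: 12 deposits of $78,825.00 at the beginning of each year.
Periodic rate r = 0.034 per year.
FV = PMT × [((1+r)^n − 1)/r] × (1+r) = 78,825 × [(1+r)^12 − 1] / r × (1+r) = $1,183,361.80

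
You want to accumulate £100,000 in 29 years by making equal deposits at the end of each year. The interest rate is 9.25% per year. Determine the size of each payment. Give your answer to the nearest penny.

£770.30

Level ordinary annuity; solve FV = PMT × [((1+r)^n − 1)/r] for PMT.
Periodic rate r = 0.0925 per year.
With n = 29: PMT = 100,000 / ([((1+r)^n − 1)/r]) = £770.30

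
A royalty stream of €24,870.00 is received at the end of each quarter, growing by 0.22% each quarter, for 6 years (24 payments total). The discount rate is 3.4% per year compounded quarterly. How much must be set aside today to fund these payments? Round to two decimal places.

Periodic rate r = 0.034/4 per quarter; n is counted in quarters.
Growing ordinary annuity: PV = PMT₁ × [1 − ((1+g)/(1+r))^n] / (r − g) = 24,870 × [1 − ((1+0.0022)/(1+r))^24] / (r − 0.0022) = €551,216.67.

€551,216.67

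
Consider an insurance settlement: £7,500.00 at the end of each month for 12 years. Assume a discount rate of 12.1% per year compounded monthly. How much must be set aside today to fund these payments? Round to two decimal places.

This is an ordinary annuity: 144 payments of £7,500.00 at the end of each month.
Periodic rate r = 0.121/12 per month; n is counted in months.
PV = PMT × [(1 − (1+r)^−n)/r] = 7,500 × [1 − (1+r)^−144] / r = £568,405.69

£568,405.69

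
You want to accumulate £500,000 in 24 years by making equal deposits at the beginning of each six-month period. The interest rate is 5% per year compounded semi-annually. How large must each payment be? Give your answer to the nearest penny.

Level annuity due; solve FV = PMT × [((1+r)^n − 1)/r] × (1+r) for PMT.
Periodic rate r = 0.05/2 per half-year; n is counted in half-years.
With n = 48: PMT = 500,000 / ([((1+r)^n − 1)/r] × (1+r)) = £5,368.78

£5,368.78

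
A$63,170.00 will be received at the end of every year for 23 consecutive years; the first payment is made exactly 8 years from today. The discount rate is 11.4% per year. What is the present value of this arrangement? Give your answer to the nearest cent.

A$238,531.83

Ordinary annuity of 23 payments, first payment at period 8.
Periodic rate r = 0.114 per year.
The ordinary-annuity PV formula values the stream one period before the first payment (period 7); discount that back 7 periods:
PV₀ = 63,170 × [1 − (1+r)^−23] / r × (1+r)^−7 = A$238,531.83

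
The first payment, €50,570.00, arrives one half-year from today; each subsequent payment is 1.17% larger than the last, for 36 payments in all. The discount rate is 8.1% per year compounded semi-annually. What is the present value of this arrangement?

€1,116,685.62

Periodic rate r = 0.081/2 per half-year; n is counted in half-years.
Growing ordinary annuity: PV = PMT₁ × [1 − ((1+g)/(1+r))^n] / (r − g) = 50,570 × [1 − ((1+0.0117)/(1+r))^36] / (r − 0.0117) = €1,116,685.62.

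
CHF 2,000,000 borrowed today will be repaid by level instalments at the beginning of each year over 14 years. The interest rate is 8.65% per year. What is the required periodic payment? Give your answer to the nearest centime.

CHF 231,780.88

Level annuity due; solve PV = PMT × [(1 − (1+r)^−n)/r] × (1+r) for PMT.
Periodic rate r = 0.0865 per year.
With n = 14: PMT = 2,000,000 / ([(1 − (1+r)^−n)/r] × (1+r)) = CHF 231,780.88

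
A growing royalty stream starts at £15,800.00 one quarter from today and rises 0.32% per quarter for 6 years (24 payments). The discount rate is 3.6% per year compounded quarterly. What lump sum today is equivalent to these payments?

£351,990.55

Periodic rate r = 0.036/4 per quarter; n is counted in quarters.
Growing ordinary annuity: PV = PMT₁ × [1 − ((1+g)/(1+r))^n] / (r − g) = 15,800 × [1 − ((1+0.0032)/(1+r))^24] / (r − 0.0032) = £351,990.55.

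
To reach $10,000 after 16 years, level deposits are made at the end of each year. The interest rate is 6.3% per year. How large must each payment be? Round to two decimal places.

Level ordinary annuity; solve FV = PMT × [((1+r)^n − 1)/r] for PMT.
Periodic rate r = 0.063 per year.
With n = 16: PMT = 10,000 / ([((1+r)^n − 1)/r]) = $380.01

$380.01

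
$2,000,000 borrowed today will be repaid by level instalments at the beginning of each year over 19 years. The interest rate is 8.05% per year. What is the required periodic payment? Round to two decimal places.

$193,433.54

Level annuity due; solve PV = PMT × [(1 − (1+r)^−n)/r] × (1+r) for PMT.
Periodic rate r = 0.0805 per year.
With n = 19: PMT = 2,000,000 / ([(1 − (1+r)^−n)/r] × (1+r)) = $193,433.54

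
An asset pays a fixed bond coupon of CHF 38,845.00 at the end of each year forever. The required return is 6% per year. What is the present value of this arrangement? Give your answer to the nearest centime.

Periodic rate r = 0.06 per year.
Level perpetuity: PV = PMT / r = 38,845 / (0.06) = CHF 647,416.67.

CHF 647,416.67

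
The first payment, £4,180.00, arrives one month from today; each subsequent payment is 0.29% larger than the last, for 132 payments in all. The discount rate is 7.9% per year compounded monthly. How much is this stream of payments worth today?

Periodic rate r = 0.079/12 per month; n is counted in months.
Growing ordinary annuity: PV = PMT₁ × [1 − ((1+g)/(1+r))^n] / (r − g) = 4,180 × [1 − ((1+0.0029)/(1+r))^132] / (r − 0.0029) = £435,358.02.

£435,358.02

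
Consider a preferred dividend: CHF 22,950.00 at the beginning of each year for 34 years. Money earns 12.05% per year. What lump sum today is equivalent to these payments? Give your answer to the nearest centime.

This is an annuity due: 34 payments of CHF 22,950.00 at the beginning of each year.
Periodic rate r = 0.1205 per year.
PV = PMT × [(1 − (1+r)^−n)/r] × (1+r) = 22,950 × [1 − (1+r)^−34] / r × (1+r) = CHF 208,947.77

CHF 208,947.77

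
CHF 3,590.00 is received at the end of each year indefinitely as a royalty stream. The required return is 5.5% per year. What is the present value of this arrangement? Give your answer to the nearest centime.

CHF 65,272.73

Periodic rate r = 0.055 per year.
Level perpetuity: PV = PMT / r = 3,590 / (0.055) = CHF 65,272.73.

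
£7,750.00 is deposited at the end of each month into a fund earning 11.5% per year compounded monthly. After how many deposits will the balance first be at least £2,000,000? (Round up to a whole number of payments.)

Periodic rate r = 0.115/12 per month; n is counted in months.
Ordinary annuity FV: 2,000,000 = 7,750 × [((1+r)^n − 1)/r].
(1+r)^n = 1 + 2,000,000 × r / 7,750, so n = ln(1 + 2,000,000·r/7,750) / ln(1+r) = 130.54.
Round up to a whole number of payments: n = 131.

131 payments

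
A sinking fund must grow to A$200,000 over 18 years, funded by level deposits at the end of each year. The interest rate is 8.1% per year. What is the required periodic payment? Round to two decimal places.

A$5,288.68

Level ordinary annuity; solve FV = PMT × [((1+r)^n − 1)/r] for PMT.
Periodic rate r = 0.081 per year.
With n = 18: PMT = 200,000 / ([((1+r)^n − 1)/r]) = A$5,288.68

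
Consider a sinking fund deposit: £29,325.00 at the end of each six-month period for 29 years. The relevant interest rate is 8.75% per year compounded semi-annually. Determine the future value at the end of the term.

£7,362,317.15

This is an ordinary annuity: 58 deposits of £29,325.00 at the end of each six-month period.
Periodic rate r = 0.0875/2 per half-year; n is counted in half-years.
FV = PMT × [((1+r)^n − 1)/r] = 29,325 × [(1+r)^58 − 1] / r = £7,362,317.15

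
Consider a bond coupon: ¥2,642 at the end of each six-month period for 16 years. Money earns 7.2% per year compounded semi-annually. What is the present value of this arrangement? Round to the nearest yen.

¥49,723

This is an ordinary annuity: 32 payments of ¥2,642 at the end of each six-month period.
Periodic rate r = 0.072/2 per half-year; n is counted in half-years.
PV = PMT × [(1 − (1+r)^−n)/r] = 2,642 × [1 − (1+r)^−32] / r = ¥49,723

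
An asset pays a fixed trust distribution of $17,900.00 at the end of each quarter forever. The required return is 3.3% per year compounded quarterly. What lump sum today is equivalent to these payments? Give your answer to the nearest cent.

Periodic rate r = 0.033/4 per quarter.
Level perpetuity: PV = PMT / r = 17,900 / (0.033/4) = $2,169,696.97.

$2,169,696.97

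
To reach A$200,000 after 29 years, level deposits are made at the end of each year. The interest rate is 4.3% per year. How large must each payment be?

A$3,597.79

Level ordinary annuity; solve FV = PMT × [((1+r)^n − 1)/r] for PMT.
Periodic rate r = 0.043 per year.
With n = 29: PMT = 200,000 / ([((1+r)^n − 1)/r]) = A$3,597.79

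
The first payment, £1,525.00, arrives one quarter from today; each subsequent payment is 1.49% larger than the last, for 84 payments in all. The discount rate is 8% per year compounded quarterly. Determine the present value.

£102,756.60

Periodic rate r = 0.08/4 per quarter; n is counted in quarters.
Growing ordinary annuity: PV = PMT₁ × [1 − ((1+g)/(1+r))^n] / (r − g) = 1,525 × [1 − ((1+0.0149)/(1+r))^84] / (r − 0.0149) = £102,756.60.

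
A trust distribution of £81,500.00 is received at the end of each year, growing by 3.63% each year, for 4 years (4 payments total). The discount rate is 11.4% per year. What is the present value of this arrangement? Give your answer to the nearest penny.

£263,421.19

Periodic rate r = 0.114 per year.
Growing ordinary annuity: PV = PMT₁ × [1 − ((1+g)/(1+r))^n] / (r − g) = 81,500 × [1 − ((1+0.0363)/(1+r))^4] / (r − 0.0363) = £263,421.19.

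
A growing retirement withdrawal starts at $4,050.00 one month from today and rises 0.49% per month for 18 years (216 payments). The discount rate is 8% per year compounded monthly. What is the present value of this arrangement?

Periodic rate r = 0.08/12 per month; n is counted in months.
Growing ordinary annuity: PV = PMT₁ × [1 − ((1+g)/(1+r))^n] / (r − g) = 4,050 × [1 − ((1+0.0049)/(1+r))^216] / (r − 0.0049) = $723,801.10.

$723,801.10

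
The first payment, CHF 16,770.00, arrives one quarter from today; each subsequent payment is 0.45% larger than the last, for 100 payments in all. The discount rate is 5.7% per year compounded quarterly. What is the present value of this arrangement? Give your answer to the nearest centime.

CHF 1,065,332.29

Periodic rate r = 0.057/4 per quarter; n is counted in quarters.
Growing ordinary annuity: PV = PMT₁ × [1 − ((1+g)/(1+r))^n] / (r − g) = 16,770 × [1 − ((1+0.0045)/(1+r))^100] / (r − 0.0045) = CHF 1,065,332.29.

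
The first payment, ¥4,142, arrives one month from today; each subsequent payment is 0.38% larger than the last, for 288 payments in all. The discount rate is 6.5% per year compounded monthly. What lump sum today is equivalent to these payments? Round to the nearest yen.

¥950,268

Periodic rate r = 0.065/12 per month; n is counted in months.
Growing ordinary annuity: PV = PMT₁ × [1 − ((1+g)/(1+r))^n] / (r − g) = 4,142 × [1 − ((1+0.0038)/(1+r))^288] / (r − 0.0038) = ¥950,268.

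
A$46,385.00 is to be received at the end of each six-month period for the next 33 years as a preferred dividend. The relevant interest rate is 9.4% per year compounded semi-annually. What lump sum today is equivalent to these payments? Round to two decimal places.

A$939,293.87

This is an ordinary annuity: 66 payments of A$46,385.00 at the end of each six-month period.
Periodic rate r = 0.094/2 per half-year; n is counted in half-years.
PV = PMT × [(1 − (1+r)^−n)/r] = 46,385 × [1 − (1+r)^−66] / r = A$939,293.87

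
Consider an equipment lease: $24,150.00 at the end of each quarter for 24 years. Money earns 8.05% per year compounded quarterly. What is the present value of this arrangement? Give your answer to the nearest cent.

$1,022,803.26

This is an ordinary annuity: 96 payments of $24,150.00 at the end of each quarter.
Periodic rate r = 0.0805/4 per quarter; n is counted in quarters.
PV = PMT × [(1 − (1+r)^−n)/r] = 24,150 × [1 − (1+r)^−96] / r = $1,022,803.26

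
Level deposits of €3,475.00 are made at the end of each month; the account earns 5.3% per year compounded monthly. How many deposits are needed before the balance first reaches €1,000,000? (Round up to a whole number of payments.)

Periodic rate r = 0.053/12 per month; n is counted in months.
Ordinary annuity FV: 1,000,000 = 3,475 × [((1+r)^n − 1)/r].
(1+r)^n = 1 + 1,000,000 × r / 3,475, so n = ln(1 + 1,000,000·r/3,475) / ln(1+r) = 186.12.
Round up to a whole number of payments: n = 187.

187 payments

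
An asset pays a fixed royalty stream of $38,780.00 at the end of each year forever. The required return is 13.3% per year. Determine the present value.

$291,578.95

Periodic rate r = 0.133 per year.
Level perpetuity: PV = PMT / r = 38,780 / (0.133) = $291,578.95.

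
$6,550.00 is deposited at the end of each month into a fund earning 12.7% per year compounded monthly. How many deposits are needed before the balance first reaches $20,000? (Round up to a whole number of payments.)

Periodic rate r = 0.127/12 per month; n is counted in months.
Ordinary annuity FV: 20,000 = 6,550 × [((1+r)^n − 1)/r].
(1+r)^n = 1 + 20,000 × r / 6,550, so n = ln(1 + 20,000·r/6,550) / ln(1+r) = 3.02.
Round up to a whole number of payments: n = 4.

4 payments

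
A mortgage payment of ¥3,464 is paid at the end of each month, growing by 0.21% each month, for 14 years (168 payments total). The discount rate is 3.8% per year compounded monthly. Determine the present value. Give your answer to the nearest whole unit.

Periodic rate r = 0.038/12 per month; n is counted in months.
Growing ordinary annuity: PV = PMT₁ × [1 − ((1+g)/(1+r))^n] / (r − g) = 3,464 × [1 − ((1+0.0021)/(1+r))^168] / (r − 0.0021) = ¥531,511.

¥531,511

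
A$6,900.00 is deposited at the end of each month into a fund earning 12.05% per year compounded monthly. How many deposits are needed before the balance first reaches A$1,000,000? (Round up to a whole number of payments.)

90 payments

Periodic rate r = 0.1205/12 per month; n is counted in months.
Ordinary annuity FV: 1,000,000 = 6,900 × [((1+r)^n − 1)/r].
(1+r)^n = 1 + 1,000,000 × r / 6,900, so n = ln(1 + 1,000,000·r/6,900) / ln(1+r) = 89.90.
Round up to a whole number of payments: n = 90.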